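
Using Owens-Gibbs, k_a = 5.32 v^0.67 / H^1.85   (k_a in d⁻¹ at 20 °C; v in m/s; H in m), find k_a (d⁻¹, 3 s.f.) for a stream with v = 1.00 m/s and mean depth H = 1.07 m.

k_a = 5.32 × 1.00^0.67 / 1.07^1.85 = 5.32 × 1.000 / 1.133 = 4.694 d⁻¹.

k_a ≈ 4.69 d⁻¹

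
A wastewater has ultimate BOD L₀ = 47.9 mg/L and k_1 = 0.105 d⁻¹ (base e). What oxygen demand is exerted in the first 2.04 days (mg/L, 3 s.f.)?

y ≈ 9.24 mg/L

y_t = L₀(1 − e^(−k_1 t)) = 47.9 × (1 − e^(−0.105×2.04))
= 47.9 × (1 − 0.8072) = 47.9 × 0.1928 = 9.236 mg/L.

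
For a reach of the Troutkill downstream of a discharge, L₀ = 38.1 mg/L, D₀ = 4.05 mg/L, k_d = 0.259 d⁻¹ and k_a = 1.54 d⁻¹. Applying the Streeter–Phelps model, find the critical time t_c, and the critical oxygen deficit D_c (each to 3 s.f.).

With k_a/k_d = 5.946 and 1 − D₀(k_a−k_d)/(k_d L₀) = 0.4742,
t_c = ln(5.946 × 0.4742) / (1.54 − 0.259) = ln(2.820) / 1.281 = 1.037/1.281 = 0.8093 d.
D_c = (k_d/k_a) L₀ e^(−k_d t_c) = (0.259/1.54) × 38.1 × e^(−0.259×0.8093) = 0.1682 × 38.1 × 0.8109 = 5.196 mg/L.

t_c ≈ 0.809 d; D_c ≈ 5.20 mg/L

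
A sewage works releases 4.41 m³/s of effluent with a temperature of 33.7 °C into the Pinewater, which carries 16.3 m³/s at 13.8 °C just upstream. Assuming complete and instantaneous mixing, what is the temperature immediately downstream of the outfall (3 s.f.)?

18.0 °C

Flow-weighted mixing: C = (Q_r C_r + Q_w C_w)/(Q_r + Q_w)
= (16.3×13.8 + 4.41×33.7)/(16.3 + 4.41) = 373.6/20.71 = 18.04 °C.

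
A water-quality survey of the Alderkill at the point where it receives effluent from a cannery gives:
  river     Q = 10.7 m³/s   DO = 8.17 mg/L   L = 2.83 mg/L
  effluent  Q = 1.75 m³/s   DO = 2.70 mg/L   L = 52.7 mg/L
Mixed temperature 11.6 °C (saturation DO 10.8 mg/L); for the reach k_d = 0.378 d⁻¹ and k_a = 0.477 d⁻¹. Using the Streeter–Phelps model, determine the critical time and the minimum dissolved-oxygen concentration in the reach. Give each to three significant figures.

t_c ≈ 1.39 d; minimum DO ≈ 6.19 mg/L

Mixed DO = (10.7×8.17 + 1.75×2.70)/(10.7+1.75) = 92.14/12.45 = 7.401 mg/L.
Mixed L₀ = (10.7×2.83 + 1.75×52.7)/(12.45) = 122.5/12.45 = 9.840 mg/L.
Initial deficit D₀ = C_s − DO₀ = 10.8 − 7.401 = 3.399 mg/L.
t_c = (1/0.09900) ln[(0.477/0.378)(1 − 3.399×0.09900/(0.378×9.840))] = 10.10 × ln(1.148) = 1.392 d.
D_c = (0.378/0.477) × 9.840 × e^(−0.378×1.392) = 0.7925 × 9.840 × 0.5909 = 4.607 mg/L.
Minimum DO = 10.8 − 4.607 = 6.193 mg/L.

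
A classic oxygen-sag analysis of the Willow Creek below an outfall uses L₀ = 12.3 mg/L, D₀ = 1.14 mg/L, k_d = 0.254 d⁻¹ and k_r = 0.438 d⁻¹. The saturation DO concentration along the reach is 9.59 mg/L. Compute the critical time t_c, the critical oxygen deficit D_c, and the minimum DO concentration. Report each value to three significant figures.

t_c = [1/(k_r−k_d)] ln[(k_r/k_d)(1 − D₀(k_r−k_d)/(k_d L₀))]
= [1/(0.438−0.254)] ln[(0.438/0.254)(1 − 1.14×0.1840/(0.254×12.3))]
= (1/0.1840) ln[1.724 × 0.9329] = 5.435 × ln(1.609) = 5.435 × 0.4754 = 2.584 d.
L(t_c) = L₀ e^(−k_d t_c) = 12.3 × 0.5188 = 6.381 mg/L, and at the critical point k_r D_c = k_d L, so D_c = (0.254/0.438) × 6.381 = 3.701 mg/L.
Minimum DO = C_s − D_c = 9.59 − 3.701 = 5.889 mg/L.

t_c ≈ 2.58 d; D_c ≈ 3.70 mg/L; min DO ≈ 5.89 mg/L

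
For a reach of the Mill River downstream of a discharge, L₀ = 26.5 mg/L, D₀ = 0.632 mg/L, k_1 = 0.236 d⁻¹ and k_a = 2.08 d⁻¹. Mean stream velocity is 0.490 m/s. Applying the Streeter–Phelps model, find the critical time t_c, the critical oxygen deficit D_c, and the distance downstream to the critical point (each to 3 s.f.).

With k_a/k_1 = 8.814 and 1 − D₀(k_a−k_1)/(k_1 L₀) = 0.8137,
t_c = ln(8.814 × 0.8137) / (2.08 − 0.236) = ln(7.171) / 1.844 = 1.970/1.844 = 1.068 d.
D_c = (k_1/k_a) L₀ e^(−k_1 t_c) = (0.236/2.08) × 26.5 × e^(−0.236×1.068) = 0.1135 × 26.5 × 0.7771 = 2.337 mg/L.
x_c = v t_c = 0.490 m/s × 1.068 d × 86400 s/d = 45230 m ≈ 45.2 km.

t_c ≈ 1.07 d; D_c ≈ 2.34 mg/L; x_c ≈ 45.2 km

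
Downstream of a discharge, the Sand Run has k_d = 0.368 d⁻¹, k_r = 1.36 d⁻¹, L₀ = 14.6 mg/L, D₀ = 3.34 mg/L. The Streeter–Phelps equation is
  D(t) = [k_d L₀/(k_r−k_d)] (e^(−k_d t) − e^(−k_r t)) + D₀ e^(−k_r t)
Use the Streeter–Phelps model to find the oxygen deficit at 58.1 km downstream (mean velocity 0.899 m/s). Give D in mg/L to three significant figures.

Travel time t = x/v = 58.1 km / (0.899 m/s) = 58100 m / 0.899 m/s = 64630 s = 0.7480 d.
k_d L₀/(k_r−k_d) = 0.368×14.6/(1.36−0.368) = 5.373/0.9920 = 5.416 mg/L.
e^(−k_d t) = e^(−0.368×0.7480) = 0.7594; e^(−k_r t) = e^(−1.36×0.7480) = 0.3616.
D = 5.416 × (0.7594 − 0.3616) + 3.34 × 0.3616 = 2.155 + 1.208 = 3.362 mg/L.

D ≈ 3.36 mg/L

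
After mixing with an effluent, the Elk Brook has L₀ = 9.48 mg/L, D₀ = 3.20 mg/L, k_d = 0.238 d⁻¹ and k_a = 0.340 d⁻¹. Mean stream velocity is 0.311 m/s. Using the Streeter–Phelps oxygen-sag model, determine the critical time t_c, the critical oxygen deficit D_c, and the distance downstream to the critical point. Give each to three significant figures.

t_c = [1/(k_a−k_d)] ln[(k_a/k_d)(1 − D₀(k_a−k_d)/(k_d L₀))]
= [1/(0.340−0.238)] ln[(0.340/0.238)(1 − 3.20×0.1020/(0.238×9.48))]
= (1/0.1020) ln[1.429 × 0.8553] = 9.804 × ln(1.222) = 9.804 × 0.2004 = 1.965 d.
L(t_c) = L₀ e^(−k_d t_c) = 9.48 × 0.6265 = 5.939 mg/L, and at the critical point k_a D_c = k_d L, so D_c = (0.238/0.340) × 5.939 = 4.157 mg/L.
x_c = v t_c = 0.311 m/s × 1.965 d × 86400 s/d = 52800 m ≈ 52.8 km.

t_c ≈ 1.96 d; D_c ≈ 4.16 mg/L; x_c ≈ 52.8 km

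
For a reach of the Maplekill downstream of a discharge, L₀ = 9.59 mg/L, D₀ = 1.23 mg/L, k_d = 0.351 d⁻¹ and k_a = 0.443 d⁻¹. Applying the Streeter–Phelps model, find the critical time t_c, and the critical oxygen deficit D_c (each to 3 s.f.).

t_c ≈ 2.16 d; D_c ≈ 3.56 mg/L

t_c = [1/(k_a−k_d)] ln[(k_a/k_d)(1 − D₀(k_a−k_d)/(k_d L₀))]
= [1/(0.443−0.351)] ln[(0.443/0.351)(1 − 1.23×0.09200/(0.351×9.59))]
= (1/0.09200) ln[1.262 × 0.9664] = 10.87 × ln(1.220) = 10.87 × 0.1986 = 2.159 d.
L(t_c) = L₀ e^(−k_d t_c) = 9.59 × 0.4688 = 4.495 mg/L, and at the critical point k_a D_c = k_d L, so D_c = (0.351/0.443) × 4.495 = 3.562 mg/L.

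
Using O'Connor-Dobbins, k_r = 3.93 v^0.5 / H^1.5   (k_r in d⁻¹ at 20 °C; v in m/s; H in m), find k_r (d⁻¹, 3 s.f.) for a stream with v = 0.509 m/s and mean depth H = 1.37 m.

k_r ≈ 1.75 d⁻¹

k_r = 3.93 × 0.509^0.5 / 1.37^1.5 = 3.93 × 0.7134 / 1.604 = 1.749 d⁻¹.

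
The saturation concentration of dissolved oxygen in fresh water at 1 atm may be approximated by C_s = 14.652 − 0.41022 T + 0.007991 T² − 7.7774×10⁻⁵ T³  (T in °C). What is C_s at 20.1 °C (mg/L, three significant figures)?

C_s = 14.652 − 0.41022×20.1 + 0.007991×20.1² − 7.7774×10⁻⁵×20.1³ = 9.003 mg/L.

C_s ≈ 9.00 mg/L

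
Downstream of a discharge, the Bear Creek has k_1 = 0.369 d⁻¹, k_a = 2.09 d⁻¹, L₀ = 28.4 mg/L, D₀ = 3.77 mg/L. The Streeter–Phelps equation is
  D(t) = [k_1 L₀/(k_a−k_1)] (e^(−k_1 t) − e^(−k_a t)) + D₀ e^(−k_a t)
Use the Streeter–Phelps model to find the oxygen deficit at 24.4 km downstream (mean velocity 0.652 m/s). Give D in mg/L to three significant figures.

Travel time t = x/v = 24.4 km / (0.652 m/s) = 24400 m / 0.652 m/s = 37420 s = 0.4331 d.
k_1 L₀/(k_a−k_1) = 0.369×28.4/(2.09−0.369) = 10.48/1.721 = 6.089 mg/L.
e^(−k_1 t) = e^(−0.369×0.4331) = 0.8523; e^(−k_a t) = e^(−2.09×0.4331) = 0.4044.
D = 6.089 × (0.8523 − 0.4044) + 3.77 × 0.4044 = 2.727 + 1.525 = 4.252 mg/L.

D ≈ 4.25 mg/L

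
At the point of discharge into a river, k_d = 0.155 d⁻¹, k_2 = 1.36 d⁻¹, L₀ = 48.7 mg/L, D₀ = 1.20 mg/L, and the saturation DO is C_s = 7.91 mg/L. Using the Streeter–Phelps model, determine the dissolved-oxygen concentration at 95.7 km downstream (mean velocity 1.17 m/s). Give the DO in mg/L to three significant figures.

DO ≈ 3.90 mg/L

Travel time t = x/v = 95.7 km / (1.17 m/s) = 95700 m / 1.17 m/s = 81790 s = 0.9467 d.
k_d L₀/(k_2−k_d) = 0.155×48.7/(1.36−0.155) = 7.549/1.205 = 6.264 mg/L.
e^(−k_d t) = e^(−0.155×0.9467) = 0.8635; e^(−k_2 t) = e^(−1.36×0.9467) = 0.2760.
D = 6.264 × (0.8635 − 0.2760) + 1.20 × 0.2760 = 3.681 + 0.3311 = 4.012 mg/L.
DO = C_s − D = 7.91 − 4.012 = 3.898 mg/L.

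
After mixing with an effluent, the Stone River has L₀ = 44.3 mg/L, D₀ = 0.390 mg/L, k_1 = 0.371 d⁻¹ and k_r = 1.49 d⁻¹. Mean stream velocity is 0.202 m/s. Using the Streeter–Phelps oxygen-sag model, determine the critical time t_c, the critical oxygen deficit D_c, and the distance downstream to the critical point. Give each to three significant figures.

At the critical point dD/dt = 0, so k_1 L₀ e^(−k_1 t) = k_r D. Substituting D(t) from the Streeter–Phelps equation and solving for t gives
t_c = ln[(k_r/k_1)(1 − D₀(k_r−k_1)/(k_1 L₀))] / (k_r−k_1).
Here k_r−k_1 = 1.119 d⁻¹ and 1 − D₀(k_r−k_1)/(k_1 L₀) = 1 − 0.390×1.119/(0.371×44.3) = 0.9734, so
t_c = ln(4.016 × 0.9734) / 1.119 = 1.363 / 1.119 = 1.218 d.
L(t_c) = L₀ e^(−k_1 t_c) = 44.3 × 0.6363 = 28.19 mg/L, and at the critical point k_r D_c = k_1 L, so D_c = (0.371/1.49) × 28.19 = 7.019 mg/L.
x_c = v t_c = 0.202 m/s × 1.218 d × 86400 s/d = 21260 m ≈ 21.3 km.

t_c ≈ 1.22 d; D_c ≈ 7.02 mg/L; x_c ≈ 21.3 km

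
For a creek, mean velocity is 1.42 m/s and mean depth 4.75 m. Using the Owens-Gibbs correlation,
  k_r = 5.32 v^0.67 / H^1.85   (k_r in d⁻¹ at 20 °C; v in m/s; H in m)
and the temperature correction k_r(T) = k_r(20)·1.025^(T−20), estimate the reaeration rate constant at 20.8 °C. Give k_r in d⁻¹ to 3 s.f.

k_r(20) = 5.32 × 1.42^0.67 / 4.75^1.85 = 5.32 × 1.265 / 17.86 = 0.3768 d⁻¹.
k_r(20.8) = 0.3768 × 1.025^(20.8−20) = 0.3768 × 1.020 = 0.3843 d⁻¹.

k_r ≈ 0.384 d⁻¹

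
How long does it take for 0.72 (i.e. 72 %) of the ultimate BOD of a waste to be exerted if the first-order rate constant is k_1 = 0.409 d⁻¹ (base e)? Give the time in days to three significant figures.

y/L₀ = 1 − e^(−k_1 t) = 0.72 ⇒ e^(−k_1 t) = 0.280
t = −ln(0.280) / 0.409 = 1.273 / 0.409 = 3.112 d.

t ≈ 3.11 d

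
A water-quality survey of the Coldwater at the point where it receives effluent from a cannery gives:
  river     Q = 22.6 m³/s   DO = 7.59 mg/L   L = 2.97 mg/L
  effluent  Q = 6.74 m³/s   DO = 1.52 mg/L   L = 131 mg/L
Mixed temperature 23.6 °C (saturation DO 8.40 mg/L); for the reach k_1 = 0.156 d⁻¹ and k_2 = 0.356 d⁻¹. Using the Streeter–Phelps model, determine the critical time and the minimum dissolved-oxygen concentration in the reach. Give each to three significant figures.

t_c ≈ 3.67 d; minimum DO ≈ 0.394 mg/L

Mixed DO = (22.6×7.59 + 6.74×1.52)/(22.6+6.74) = 181.8/29.34 = 6.196 mg/L.
Mixed L₀ = (22.6×2.97 + 6.74×131)/(29.34) = 950.1/29.34 = 32.38 mg/L.
Initial deficit D₀ = C_s − DO₀ = 8.40 − 6.196 = 2.204 mg/L.
t_c = (1/0.2000) ln[(0.356/0.156)(1 − 2.204×0.2000/(0.156×32.38))] = 5.000 × ln(2.083) = 3.669 d.
D_c = (0.156/0.356) × 32.38 × e^(−0.156×3.669) = 0.4382 × 32.38 × 0.5642 = 8.006 mg/L.
Minimum DO = 8.40 − 8.006 = 0.3941 mg/L.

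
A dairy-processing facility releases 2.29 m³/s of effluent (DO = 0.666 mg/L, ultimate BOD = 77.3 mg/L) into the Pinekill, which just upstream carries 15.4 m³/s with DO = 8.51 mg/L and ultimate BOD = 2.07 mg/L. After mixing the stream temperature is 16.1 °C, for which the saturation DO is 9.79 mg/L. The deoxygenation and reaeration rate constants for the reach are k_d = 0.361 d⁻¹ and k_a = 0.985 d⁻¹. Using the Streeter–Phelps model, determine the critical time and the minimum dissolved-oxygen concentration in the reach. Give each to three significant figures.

t_c ≈ 0.952 d; minimum DO ≈ 6.72 mg/L

Mixed DO = (15.4×8.51 + 2.29×0.666)/(15.4+2.29) = 132.6/17.69 = 7.495 mg/L.
Mixed L₀ = (15.4×2.07 + 2.29×77.3)/(17.69) = 208.9/17.69 = 11.81 mg/L.
Initial deficit D₀ = C_s − DO₀ = 9.79 − 7.495 = 2.295 mg/L.
t_c = (1/0.6240) ln[(0.985/0.361)(1 − 2.295×0.6240/(0.361×11.81))] = 1.603 × ln(1.812) = 0.9524 d.
D_c = (0.361/0.985) × 11.81 × e^(−0.361×0.9524) = 0.3665 × 11.81 × 0.7091 = 3.069 mg/L.
Minimum DO = 9.79 − 3.069 = 6.721 mg/L.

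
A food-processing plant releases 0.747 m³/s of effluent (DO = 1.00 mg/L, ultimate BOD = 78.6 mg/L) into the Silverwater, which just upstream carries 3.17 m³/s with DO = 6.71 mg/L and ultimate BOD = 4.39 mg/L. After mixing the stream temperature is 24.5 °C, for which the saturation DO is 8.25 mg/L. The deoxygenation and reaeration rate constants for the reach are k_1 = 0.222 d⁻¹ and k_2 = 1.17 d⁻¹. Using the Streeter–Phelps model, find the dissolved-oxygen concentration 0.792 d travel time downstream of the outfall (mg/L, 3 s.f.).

Mixed DO = (3.17×6.71 + 0.747×1.00)/(3.17+0.747) = 22.02/3.917 = 5.621 mg/L.
Mixed L₀ = (3.17×4.39 + 0.747×78.6)/(3.917) = 72.63/3.917 = 18.54 mg/L.
Initial deficit D₀ = C_s − DO₀ = 8.25 − 5.621 = 2.629 mg/L.
D(0.792) = [0.222×18.54/(1.17−0.222)](e^(−0.222×0.792) − e^(−1.17×0.792)) + 2.629 e^(−1.17×0.792)
= 4.342 × (0.8388 − 0.3959) + 2.629 × 0.3959 = 2.964 mg/L.
DO = 8.25 − 2.964 = 5.286 mg/L.

DO ≈ 5.29 mg/L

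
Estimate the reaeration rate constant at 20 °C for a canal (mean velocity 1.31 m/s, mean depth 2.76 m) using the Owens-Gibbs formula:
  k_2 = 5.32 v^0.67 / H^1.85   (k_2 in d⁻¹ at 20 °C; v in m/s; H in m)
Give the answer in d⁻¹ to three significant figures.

k_2 ≈ 0.975 d⁻¹

k_2 = 5.32 × 1.31^0.67 / 2.76^1.85 = 5.32 × 1.198 / 6.542 = 0.9745 d⁻¹.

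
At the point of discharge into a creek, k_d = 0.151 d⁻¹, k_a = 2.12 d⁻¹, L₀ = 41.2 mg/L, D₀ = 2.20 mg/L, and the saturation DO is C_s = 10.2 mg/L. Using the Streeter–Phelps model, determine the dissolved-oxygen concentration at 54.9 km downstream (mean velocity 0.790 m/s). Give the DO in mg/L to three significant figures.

Travel time t = x/v = 54.9 km / (0.790 m/s) = 54900 m / 0.790 m/s = 69490 s = 0.8043 d.
k_d L₀/(k_a−k_d) = 0.151×41.2/(2.12−0.151) = 6.221/1.969 = 3.160 mg/L.
e^(−k_d t) = e^(−0.151×0.8043) = 0.8856; e^(−k_a t) = e^(−2.12×0.8043) = 0.1817.
D = 3.160 × (0.8856 − 0.1817) + 2.20 × 0.1817 = 2.224 + 0.3998 = 2.624 mg/L.
DO = C_s − D = 10.2 − 2.624 = 7.576 mg/L.

DO ≈ 7.58 mg/L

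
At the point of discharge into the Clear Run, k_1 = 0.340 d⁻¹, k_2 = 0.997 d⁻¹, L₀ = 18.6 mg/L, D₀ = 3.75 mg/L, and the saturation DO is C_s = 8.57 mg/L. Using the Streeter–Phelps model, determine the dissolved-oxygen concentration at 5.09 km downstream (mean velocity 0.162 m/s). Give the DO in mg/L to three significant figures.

DO ≈ 4.15 mg/L

Travel time t = x/v = 5.09 km / (0.162 m/s) = 5090 m / 0.162 m/s = 31420 s = 0.3637 d.
k_1 L₀/(k_2−k_1) = 0.340×18.6/(0.997−0.340) = 6.324/0.6570 = 9.626 mg/L.
e^(−k_1 t) = e^(−0.340×0.3637) = 0.8837; e^(−k_2 t) = e^(−0.997×0.3637) = 0.6959.
D = 9.626 × (0.8837 − 0.6959) + 3.75 × 0.6959 = 1.808 + 2.610 = 4.417 mg/L.
DO = C_s − D = 8.57 − 4.417 = 4.153 mg/L.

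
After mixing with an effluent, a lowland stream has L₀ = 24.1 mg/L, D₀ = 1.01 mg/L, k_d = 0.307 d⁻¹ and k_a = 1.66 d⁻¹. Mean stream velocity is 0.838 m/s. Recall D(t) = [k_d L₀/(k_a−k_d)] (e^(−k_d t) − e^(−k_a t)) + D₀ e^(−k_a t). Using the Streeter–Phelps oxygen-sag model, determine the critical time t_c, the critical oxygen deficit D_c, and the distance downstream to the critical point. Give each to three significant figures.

t_c ≈ 1.10 d; D_c ≈ 3.18 mg/L; x_c ≈ 79.4 km

t_c = [1/(k_a−k_d)] ln[(k_a/k_d)(1 − D₀(k_a−k_d)/(k_d L₀))]
= [1/(1.66−0.307)] ln[(1.66/0.307)(1 − 1.01×1.353/(0.307×24.1))]
= (1/1.353) ln[5.407 × 0.8153] = 0.7391 × ln(4.408) = 0.7391 × 1.484 = 1.096 d.
D_c = (k_d/k_a) L₀ e^(−k_d t_c) = (0.307/1.66) × 24.1 × e^(−0.307×1.096) = 0.1849 × 24.1 × 0.7142 = 3.183 mg/L.
x_c = v t_c = 0.838 m/s × 1.096 d × 86400 s/d = 79390 m ≈ 79.4 km.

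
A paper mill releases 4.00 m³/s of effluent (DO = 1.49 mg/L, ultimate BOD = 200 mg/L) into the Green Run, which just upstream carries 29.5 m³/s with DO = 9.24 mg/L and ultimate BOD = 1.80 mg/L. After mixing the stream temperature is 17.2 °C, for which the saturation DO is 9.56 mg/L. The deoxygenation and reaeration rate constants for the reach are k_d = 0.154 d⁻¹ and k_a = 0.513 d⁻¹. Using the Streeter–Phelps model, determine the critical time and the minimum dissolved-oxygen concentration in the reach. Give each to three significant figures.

t_c ≈ 3.01 d; minimum DO ≈ 4.75 mg/L

Mixed DO = (29.5×9.24 + 4.00×1.49)/(29.5+4.00) = 278.5/33.50 = 8.315 mg/L.
Mixed L₀ = (29.5×1.80 + 4.00×200)/(33.50) = 853.1/33.50 = 25.47 mg/L.
Initial deficit D₀ = C_s − DO₀ = 9.56 − 8.315 = 1.245 mg/L.
t_c = (1/0.3590) ln[(0.513/0.154)(1 − 1.245×0.3590/(0.154×25.47))] = 2.786 × ln(2.951) = 3.015 d.
D_c = (0.154/0.513) × 25.47 × e^(−0.154×3.015) = 0.3002 × 25.47 × 0.6286 = 4.805 mg/L.
Minimum DO = 9.56 − 4.805 = 4.755 mg/L.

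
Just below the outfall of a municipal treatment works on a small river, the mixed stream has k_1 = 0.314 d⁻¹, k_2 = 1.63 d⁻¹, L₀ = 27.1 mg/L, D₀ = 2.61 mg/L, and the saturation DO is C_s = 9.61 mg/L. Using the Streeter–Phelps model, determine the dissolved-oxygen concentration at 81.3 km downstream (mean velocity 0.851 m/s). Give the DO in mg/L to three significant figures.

DO ≈ 5.68 mg/L

Travel time t = x/v = 81.3 km / (0.851 m/s) = 81300 m / 0.851 m/s = 95530 s = 1.106 d.
k_1 L₀/(k_2−k_1) = 0.314×27.1/(1.63−0.314) = 8.509/1.316 = 6.466 mg/L.
e^(−k_1 t) = e^(−0.314×1.106) = 0.7067; e^(−k_2 t) = e^(−1.63×1.106) = 0.1649.
D = 6.466 × (0.7067 − 0.1649) + 2.61 × 0.1649 = 3.503 + 0.4304 = 3.933 mg/L.
DO = C_s − D = 9.61 − 3.933 = 5.677 mg/L.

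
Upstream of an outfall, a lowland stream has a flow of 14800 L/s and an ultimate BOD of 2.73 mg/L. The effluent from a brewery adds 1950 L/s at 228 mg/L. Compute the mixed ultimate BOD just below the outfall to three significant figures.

29.0 mg/L

Flow-weighted mixing: C = (Q_r C_r + Q_w C_w)/(Q_r + Q_w)
= (14800×2.73 + 1950×228)/(14800 + 1950) = 485000/16750 = 28.96 mg/L.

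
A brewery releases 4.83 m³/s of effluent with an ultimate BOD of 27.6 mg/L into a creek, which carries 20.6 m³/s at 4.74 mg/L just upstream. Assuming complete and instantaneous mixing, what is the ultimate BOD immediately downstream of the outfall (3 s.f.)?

Flow-weighted mixing: C = (Q_r C_r + Q_w C_w)/(Q_r + Q_w)
= (20.6×4.74 + 4.83×27.6)/(20.6 + 4.83) = 231.0/25.43 = 9.082 mg/L.

9.08 mg/L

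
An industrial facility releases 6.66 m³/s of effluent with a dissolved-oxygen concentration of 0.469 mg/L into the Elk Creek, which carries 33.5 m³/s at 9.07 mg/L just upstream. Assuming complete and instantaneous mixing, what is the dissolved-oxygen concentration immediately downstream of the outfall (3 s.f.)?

7.64 mg/L

Flow-weighted mixing: C = (Q_r C_r + Q_w C_w)/(Q_r + Q_w)
= (33.5×9.07 + 6.66×0.469)/(33.5 + 6.66) = 307.0/40.16 = 7.644 mg/L.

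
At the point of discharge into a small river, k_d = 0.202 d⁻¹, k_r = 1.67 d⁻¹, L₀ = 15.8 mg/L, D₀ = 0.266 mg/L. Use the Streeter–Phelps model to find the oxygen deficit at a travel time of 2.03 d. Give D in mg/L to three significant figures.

D ≈ 1.38 mg/L

k_d L₀/(k_r−k_d) = 0.202×15.8/(1.67−0.202) = 3.192/1.468 = 2.174 mg/L.
e^(−k_d t) = e^(−0.202×2.030) = 0.6636; e^(−k_r t) = e^(−1.67×2.030) = 0.03371.
D = 2.174 × (0.6636 − 0.03371) + 0.266 × 0.03371 = 1.369 + 0.008966 = 1.378 mg/L.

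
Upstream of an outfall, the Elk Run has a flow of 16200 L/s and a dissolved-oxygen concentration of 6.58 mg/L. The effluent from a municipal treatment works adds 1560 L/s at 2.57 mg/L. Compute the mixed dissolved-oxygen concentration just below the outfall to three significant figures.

Flow-weighted mixing: C = (Q_r C_r + Q_w C_w)/(Q_r + Q_w)
= (16200×6.58 + 1560×2.57)/(16200 + 1560) = 110600/17760 = 6.228 mg/L.

6.23 mg/L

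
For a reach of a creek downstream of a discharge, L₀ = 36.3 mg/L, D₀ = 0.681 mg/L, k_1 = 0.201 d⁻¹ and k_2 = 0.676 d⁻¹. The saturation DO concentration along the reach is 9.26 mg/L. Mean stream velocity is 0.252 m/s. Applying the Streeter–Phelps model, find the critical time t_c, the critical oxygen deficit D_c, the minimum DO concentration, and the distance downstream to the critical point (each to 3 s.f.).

t_c ≈ 2.46 d; D_c ≈ 6.59 mg/L; min DO ≈ 2.67 mg/L; x_c ≈ 53.5 km

t_c = [1/(k_2−k_1)] ln[(k_2/k_1)(1 − D₀(k_2−k_1)/(k_1 L₀))]
= [1/(0.676−0.201)] ln[(0.676/0.201)(1 − 0.681×0.4750/(0.201×36.3))]
= (1/0.4750) ln[3.363 × 0.9557] = 2.105 × ln(3.214) = 2.105 × 1.168 = 2.458 d.
D_c = (k_1/k_2) L₀ e^(−k_1 t_c) = (0.201/0.676) × 36.3 × e^(−0.201×2.458) = 0.2973 × 36.3 × 0.6101 = 6.586 mg/L.
Minimum DO = C_s − D_c = 9.26 − 6.586 = 2.674 mg/L.
x_c = v t_c = 0.252 m/s × 2.458 d × 86400 s/d = 53520 m ≈ 53.5 km.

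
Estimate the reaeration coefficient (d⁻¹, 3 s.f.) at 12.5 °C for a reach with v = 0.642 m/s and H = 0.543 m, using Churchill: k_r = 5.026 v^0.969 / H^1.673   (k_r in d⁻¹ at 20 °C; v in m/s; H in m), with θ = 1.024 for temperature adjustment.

k_r(20) = 5.026 × 0.642^0.969 / 0.543^1.673 = 5.026 × 0.6509 / 0.3600 = 9.087 d⁻¹.
k_r(12.5) = 9.087 × 1.024^(12.5−20) = 9.087 × 0.8370 = 7.606 d⁻¹.

k_r ≈ 7.61 d⁻¹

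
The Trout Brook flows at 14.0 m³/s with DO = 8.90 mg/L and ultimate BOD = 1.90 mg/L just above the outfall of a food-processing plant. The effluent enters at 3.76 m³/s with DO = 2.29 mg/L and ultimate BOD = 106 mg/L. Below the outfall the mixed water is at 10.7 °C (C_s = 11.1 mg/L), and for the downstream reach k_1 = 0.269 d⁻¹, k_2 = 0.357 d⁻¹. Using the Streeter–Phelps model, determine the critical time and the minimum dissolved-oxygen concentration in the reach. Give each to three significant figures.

t_c ≈ 2.64 d; minimum DO ≈ 2.24 mg/L

Mixed DO = (14.0×8.90 + 3.76×2.29)/(14.0+3.76) = 133.2/17.76 = 7.501 mg/L.
Mixed L₀ = (14.0×1.90 + 3.76×106)/(17.76) = 425.2/17.76 = 23.94 mg/L.
Initial deficit D₀ = C_s − DO₀ = 11.1 − 7.501 = 3.599 mg/L.
t_c = (1/0.08800) ln[(0.357/0.269)(1 − 3.599×0.08800/(0.269×23.94))] = 11.36 × ln(1.262) = 2.643 d.
D_c = (0.269/0.357) × 23.94 × e^(−0.269×2.643) = 0.7535 × 23.94 × 0.4912 = 8.860 mg/L.
Minimum DO = 11.1 − 8.860 = 2.240 mg/L.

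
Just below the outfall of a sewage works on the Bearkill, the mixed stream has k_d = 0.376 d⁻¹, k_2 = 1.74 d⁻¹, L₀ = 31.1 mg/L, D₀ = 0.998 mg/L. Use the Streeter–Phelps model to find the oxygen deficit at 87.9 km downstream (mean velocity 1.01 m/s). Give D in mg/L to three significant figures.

Travel time t = x/v = 87.9 km / (1.01 m/s) = 87900 m / 1.01 m/s = 87030 s = 1.007 d.
k_d L₀/(k_2−k_d) = 0.376×31.1/(1.74−0.376) = 11.69/1.364 = 8.573 mg/L.
e^(−k_d t) = e^(−0.376×1.007) = 0.6847; e^(−k_2 t) = e^(−1.74×1.007) = 0.1733.
D = 8.573 × (0.6847 − 0.1733) + 0.998 × 0.1733 = 4.384 + 0.1730 = 4.557 mg/L.

D ≈ 4.56 mg/L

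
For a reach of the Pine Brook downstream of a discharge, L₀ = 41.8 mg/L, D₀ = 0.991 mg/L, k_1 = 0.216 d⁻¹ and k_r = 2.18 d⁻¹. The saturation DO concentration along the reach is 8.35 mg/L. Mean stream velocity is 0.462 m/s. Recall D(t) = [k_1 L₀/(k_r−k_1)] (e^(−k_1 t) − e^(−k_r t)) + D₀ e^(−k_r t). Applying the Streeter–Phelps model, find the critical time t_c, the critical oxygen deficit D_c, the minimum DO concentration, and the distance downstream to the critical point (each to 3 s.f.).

At the critical point dD/dt = 0, so k_1 L₀ e^(−k_1 t) = k_r D. Substituting D(t) from the Streeter–Phelps equation and solving for t gives
t_c = ln[(k_r/k_1)(1 − D₀(k_r−k_1)/(k_1 L₀))] / (k_r−k_1).
Here k_r−k_1 = 1.964 d⁻¹ and 1 − D₀(k_r−k_1)/(k_1 L₀) = 1 − 0.991×1.964/(0.216×41.8) = 0.7844, so
t_c = ln(10.09 × 0.7844) / 1.964 = 2.069 / 1.964 = 1.053 d.
D_c = (k_1/k_r) L₀ e^(−k_1 t_c) = (0.216/2.18) × 41.8 × e^(−0.216×1.053) = 0.09908 × 41.8 × 0.7965 = 3.299 mg/L.
Minimum DO = C_s − D_c = 8.35 − 3.299 = 5.051 mg/L.
x_c = v t_c = 0.462 m/s × 1.053 d × 86400 s/d = 42050 m ≈ 42.1 km.

t_c ≈ 1.05 d; D_c ≈ 3.30 mg/L; min DO ≈ 5.05 mg/L; x_c ≈ 42.1 km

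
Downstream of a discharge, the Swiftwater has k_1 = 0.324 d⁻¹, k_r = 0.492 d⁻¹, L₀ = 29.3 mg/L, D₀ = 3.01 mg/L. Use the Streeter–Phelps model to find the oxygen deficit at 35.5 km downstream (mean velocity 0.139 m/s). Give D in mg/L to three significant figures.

D ≈ 9.19 mg/L

Travel time t = x/v = 35.5 km / (0.139 m/s) = 35500 m / 0.139 m/s = 255400 s = 2.956 d.
k_1 L₀/(k_r−k_1) = 0.324×29.3/(0.492−0.324) = 9.493/0.1680 = 56.51 mg/L.
e^(−k_1 t) = e^(−0.324×2.956) = 0.3838; e^(−k_r t) = e^(−0.492×2.956) = 0.2336.
D = 56.51 × (0.3838 − 0.2336) + 3.01 × 0.2336 = 8.488 + 0.7030 = 9.191 mg/L.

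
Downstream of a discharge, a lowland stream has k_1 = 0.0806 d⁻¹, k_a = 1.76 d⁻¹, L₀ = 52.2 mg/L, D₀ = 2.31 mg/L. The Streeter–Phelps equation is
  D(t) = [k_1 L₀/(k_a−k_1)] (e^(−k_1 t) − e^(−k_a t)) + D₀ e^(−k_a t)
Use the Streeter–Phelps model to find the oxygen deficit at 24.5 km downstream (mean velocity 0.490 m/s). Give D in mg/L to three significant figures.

D ≈ 2.32 mg/L

Travel time t = x/v = 24.5 km / (0.490 m/s) = 24500 m / 0.490 m/s = 50000 s = 0.5787 d.
k_1 L₀/(k_a−k_1) = 0.0806×52.2/(1.76−0.0806) = 4.207/1.679 = 2.505 mg/L.
e^(−k_1 t) = e^(−0.0806×0.5787) = 0.9544; e^(−k_a t) = e^(−1.76×0.5787) = 0.3611.
D = 2.505 × (0.9544 − 0.3611) + 2.31 × 0.3611 = 1.486 + 0.8342 = 2.321 mg/L.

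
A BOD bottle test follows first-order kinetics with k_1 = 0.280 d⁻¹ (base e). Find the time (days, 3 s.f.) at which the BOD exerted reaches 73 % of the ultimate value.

t ≈ 4.68 d

y/L₀ = 1 − e^(−k_1 t) = 0.73 ⇒ e^(−k_1 t) = 0.270
t = −ln(0.270) / 0.280 = 1.309 / 0.280 = 4.676 d.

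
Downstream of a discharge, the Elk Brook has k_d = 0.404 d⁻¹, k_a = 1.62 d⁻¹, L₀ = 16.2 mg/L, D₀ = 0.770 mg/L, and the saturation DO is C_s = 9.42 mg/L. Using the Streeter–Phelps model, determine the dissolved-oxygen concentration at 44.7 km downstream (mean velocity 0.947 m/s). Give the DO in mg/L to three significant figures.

DO ≈ 7.01 mg/L

Travel time t = x/v = 44.7 km / (0.947 m/s) = 44700 m / 0.947 m/s = 47200 s = 0.5463 d.
k_d L₀/(k_a−k_d) = 0.404×16.2/(1.62−0.404) = 6.545/1.216 = 5.382 mg/L.
e^(−k_d t) = e^(−0.404×0.5463) = 0.8019; e^(−k_a t) = e^(−1.62×0.5463) = 0.4127.
D = 5.382 × (0.8019 − 0.4127) + 0.770 × 0.4127 = 2.095 + 0.3178 = 2.413 mg/L.
DO = C_s − D = 9.42 − 2.413 = 7.007 mg/L.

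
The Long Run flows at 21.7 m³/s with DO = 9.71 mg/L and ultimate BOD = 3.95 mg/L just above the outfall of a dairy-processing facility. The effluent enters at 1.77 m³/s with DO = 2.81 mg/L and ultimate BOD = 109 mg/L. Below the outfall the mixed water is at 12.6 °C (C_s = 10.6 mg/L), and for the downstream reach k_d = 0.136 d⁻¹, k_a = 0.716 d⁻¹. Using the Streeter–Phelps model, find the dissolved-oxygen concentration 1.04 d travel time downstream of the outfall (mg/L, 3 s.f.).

Mixed DO = (21.7×9.71 + 1.77×2.81)/(21.7+1.77) = 215.7/23.47 = 9.190 mg/L.
Mixed L₀ = (21.7×3.95 + 1.77×109)/(23.47) = 278.6/23.47 = 11.87 mg/L.
Initial deficit D₀ = C_s − DO₀ = 10.6 − 9.190 = 1.410 mg/L.
D(1.04) = [0.136×11.87/(0.716−0.136)](e^(−0.136×1.04) − e^(−0.716×1.04)) + 1.410 e^(−0.716×1.04)
= 2.784 × (0.8681 − 0.4749) + 1.410 × 0.4749 = 1.764 mg/L.
DO = 10.6 − 1.764 = 8.836 mg/L.

DO ≈ 8.84 mg/L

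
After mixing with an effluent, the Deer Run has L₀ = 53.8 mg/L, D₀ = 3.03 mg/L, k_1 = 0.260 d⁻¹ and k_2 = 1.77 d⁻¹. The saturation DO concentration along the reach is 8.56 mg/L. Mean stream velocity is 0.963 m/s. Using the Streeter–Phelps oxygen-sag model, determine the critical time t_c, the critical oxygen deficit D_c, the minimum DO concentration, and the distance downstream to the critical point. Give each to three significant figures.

With k_2/k_1 = 6.808 and 1 − D₀(k_2−k_1)/(k_1 L₀) = 0.6729,
t_c = ln(6.808 × 0.6729) / (1.77 − 0.260) = ln(4.581) / 1.510 = 1.522/1.510 = 1.008 d.
D_c = (k_1/k_2) L₀ e^(−k_1 t_c) = (0.260/1.77) × 53.8 × e^(−0.260×1.008) = 0.1469 × 53.8 × 0.7695 = 6.081 mg/L.
Minimum DO = C_s − D_c = 8.56 − 6.081 = 2.479 mg/L.
x_c = v t_c = 0.963 m/s × 1.008 d × 86400 s/d = 83860 m ≈ 83.9 km.

t_c ≈ 1.01 d; D_c ≈ 6.08 mg/L; min DO ≈ 2.48 mg/L; x_c ≈ 83.9 km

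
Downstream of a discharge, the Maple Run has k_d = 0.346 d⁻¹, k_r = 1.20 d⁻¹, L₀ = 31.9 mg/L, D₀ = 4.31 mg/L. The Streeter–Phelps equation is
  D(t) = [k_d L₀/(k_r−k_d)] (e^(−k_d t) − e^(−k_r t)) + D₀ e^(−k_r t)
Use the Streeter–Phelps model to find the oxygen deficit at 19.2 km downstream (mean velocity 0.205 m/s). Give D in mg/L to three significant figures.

Travel time t = x/v = 19.2 km / (0.205 m/s) = 19200 m / 0.205 m/s = 93660 s = 1.084 d.
k_d L₀/(k_r−k_d) = 0.346×31.9/(1.20−0.346) = 11.04/0.8540 = 12.92 mg/L.
e^(−k_d t) = e^(−0.346×1.084) = 0.6872; e^(−k_r t) = e^(−1.20×1.084) = 0.2723.
D = 12.92 × (0.6872 − 0.2723) + 4.31 × 0.2723 = 5.363 + 1.174 = 6.536 mg/L.

D ≈ 6.54 mg/L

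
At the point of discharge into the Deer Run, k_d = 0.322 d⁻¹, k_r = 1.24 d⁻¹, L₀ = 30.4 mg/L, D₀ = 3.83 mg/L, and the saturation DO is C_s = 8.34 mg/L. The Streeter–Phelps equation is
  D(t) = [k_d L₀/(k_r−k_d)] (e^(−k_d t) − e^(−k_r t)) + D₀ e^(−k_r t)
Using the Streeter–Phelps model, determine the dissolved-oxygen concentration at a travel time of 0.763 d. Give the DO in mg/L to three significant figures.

k_d L₀/(k_r−k_d) = 0.322×30.4/(1.24−0.322) = 9.789/0.9180 = 10.66 mg/L.
e^(−k_d t) = e^(−0.322×0.7630) = 0.7822; e^(−k_r t) = e^(−1.24×0.7630) = 0.3882.
D = 10.66 × (0.7822 − 0.3882) + 3.83 × 0.3882 = 4.200 + 1.487 = 5.687 mg/L.
DO = C_s − D = 8.34 − 5.687 = 2.653 mg/L.

DO ≈ 2.65 mg/L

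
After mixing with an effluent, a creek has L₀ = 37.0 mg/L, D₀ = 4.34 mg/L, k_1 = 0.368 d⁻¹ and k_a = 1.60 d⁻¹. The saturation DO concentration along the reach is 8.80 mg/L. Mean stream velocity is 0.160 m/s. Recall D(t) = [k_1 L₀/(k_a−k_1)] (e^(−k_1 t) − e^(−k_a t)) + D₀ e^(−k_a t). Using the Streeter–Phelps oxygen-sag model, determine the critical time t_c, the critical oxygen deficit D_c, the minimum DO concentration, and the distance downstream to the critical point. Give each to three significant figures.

At the critical point dD/dt = 0, so k_1 L₀ e^(−k_1 t) = k_a D. Substituting D(t) from the Streeter–Phelps equation and solving for t gives
t_c = ln[(k_a/k_1)(1 − D₀(k_a−k_1)/(k_1 L₀))] / (k_a−k_1).
Here k_a−k_1 = 1.232 d⁻¹ and 1 − D₀(k_a−k_1)/(k_1 L₀) = 1 − 4.34×1.232/(0.368×37.0) = 0.6073, so
t_c = ln(4.348 × 0.6073) / 1.232 = 0.9710 / 1.232 = 0.7881 d.
D_c = (k_1/k_a) L₀ e^(−k_1 t_c) = (0.368/1.60) × 37.0 × e^(−0.368×0.7881) = 0.2300 × 37.0 × 0.7482 = 6.368 mg/L.
Minimum DO = C_s − D_c = 8.80 − 6.368 = 2.432 mg/L.
x_c = v t_c = 0.160 m/s × 0.7881 d × 86400 s/d = 10890 m ≈ 10.9 km.

t_c ≈ 0.788 d; D_c ≈ 6.37 mg/L; min DO ≈ 2.43 mg/L; x_c ≈ 10.9 km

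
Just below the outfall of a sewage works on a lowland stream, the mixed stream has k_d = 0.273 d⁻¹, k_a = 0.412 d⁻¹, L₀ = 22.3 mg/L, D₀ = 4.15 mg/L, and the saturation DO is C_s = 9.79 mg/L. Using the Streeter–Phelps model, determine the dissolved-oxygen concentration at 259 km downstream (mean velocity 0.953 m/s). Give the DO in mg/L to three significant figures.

Travel time t = x/v = 259 km / (0.953 m/s) = 259000 m / 0.953 m/s = 271800 s = 3.146 d.
k_d L₀/(k_a−k_d) = 0.273×22.3/(0.412−0.273) = 6.088/0.1390 = 43.80 mg/L.
e^(−k_d t) = e^(−0.273×3.146) = 0.4237; e^(−k_a t) = e^(−0.412×3.146) = 0.2736.
D = 43.80 × (0.4237 − 0.2736) + 4.15 × 0.2736 = 6.573 + 1.136 = 7.708 mg/L.
DO = C_s − D = 9.79 − 7.708 = 2.082 mg/L.

DO ≈ 2.08 mg/L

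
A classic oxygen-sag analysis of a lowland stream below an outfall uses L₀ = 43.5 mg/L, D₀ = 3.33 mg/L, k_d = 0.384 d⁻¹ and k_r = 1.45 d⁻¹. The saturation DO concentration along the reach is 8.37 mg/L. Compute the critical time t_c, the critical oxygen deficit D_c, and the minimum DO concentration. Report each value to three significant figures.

At the critical point dD/dt = 0, so k_d L₀ e^(−k_d t) = k_r D. Substituting D(t) from the Streeter–Phelps equation and solving for t gives
t_c = ln[(k_r/k_d)(1 − D₀(k_r−k_d)/(k_d L₀))] / (k_r−k_d).
Here k_r−k_d = 1.066 d⁻¹ and 1 − D₀(k_r−k_d)/(k_d L₀) = 1 − 3.33×1.066/(0.384×43.5) = 0.7875, so
t_c = ln(3.776 × 0.7875) / 1.066 = 1.090 / 1.066 = 1.022 d.
L(t_c) = L₀ e^(−k_d t_c) = 43.5 × 0.6753 = 29.38 mg/L, and at the critical point k_r D_c = k_d L, so D_c = (0.384/1.45) × 29.38 = 7.780 mg/L.
Minimum DO = C_s − D_c = 8.37 − 7.780 = 0.5903 mg/L.

t_c ≈ 1.02 d; D_c ≈ 7.78 mg/L; min DO ≈ 0.590 mg/L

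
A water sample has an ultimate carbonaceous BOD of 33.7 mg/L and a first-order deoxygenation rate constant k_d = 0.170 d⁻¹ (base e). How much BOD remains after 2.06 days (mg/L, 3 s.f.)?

L_t = L₀ e^(−k_d t) = 33.7 × e^(−0.170×2.06) = 33.7 × 0.7045 = 23.74 mg/L.

L ≈ 23.7 mg/L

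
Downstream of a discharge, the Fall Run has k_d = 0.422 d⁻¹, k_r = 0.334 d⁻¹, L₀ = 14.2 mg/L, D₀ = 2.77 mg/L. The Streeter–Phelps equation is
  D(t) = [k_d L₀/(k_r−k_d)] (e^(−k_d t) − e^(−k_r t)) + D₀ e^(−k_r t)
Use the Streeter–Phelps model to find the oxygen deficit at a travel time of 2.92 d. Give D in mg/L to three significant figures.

D ≈ 6.86 mg/L

k_d L₀/(k_r−k_d) = 0.422×14.2/(0.334−0.422) = 5.992/-0.08800 = -68.10 mg/L.
e^(−k_d t) = e^(−0.422×2.920) = 0.2916; e^(−k_r t) = e^(−0.334×2.920) = 0.3771.
D = -68.10 × (0.2916 − 0.3771) + 2.77 × 0.3771 = 5.819 + 1.045 = 6.863 mg/L.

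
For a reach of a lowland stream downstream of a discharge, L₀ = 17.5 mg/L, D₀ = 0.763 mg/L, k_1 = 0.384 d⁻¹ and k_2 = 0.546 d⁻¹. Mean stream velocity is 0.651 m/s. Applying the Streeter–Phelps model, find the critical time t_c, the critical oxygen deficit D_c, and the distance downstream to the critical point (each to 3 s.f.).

t_c ≈ 2.06 d; D_c ≈ 5.58 mg/L; x_c ≈ 116 km

With k_2/k_1 = 1.422 and 1 − D₀(k_2−k_1)/(k_1 L₀) = 0.9816,
t_c = ln(1.422 × 0.9816) / (0.546 − 0.384) = ln(1.396) / 0.1620 = 0.3334/0.1620 = 2.058 d.
D_c = (k_1/k_2) L₀ e^(−k_1 t_c) = (0.384/0.546) × 17.5 × e^(−0.384×2.058) = 0.7033 × 17.5 × 0.4537 = 5.584 mg/L.
x_c = v t_c = 0.651 m/s × 2.058 d × 86400 s/d = 115800 m ≈ 116 km.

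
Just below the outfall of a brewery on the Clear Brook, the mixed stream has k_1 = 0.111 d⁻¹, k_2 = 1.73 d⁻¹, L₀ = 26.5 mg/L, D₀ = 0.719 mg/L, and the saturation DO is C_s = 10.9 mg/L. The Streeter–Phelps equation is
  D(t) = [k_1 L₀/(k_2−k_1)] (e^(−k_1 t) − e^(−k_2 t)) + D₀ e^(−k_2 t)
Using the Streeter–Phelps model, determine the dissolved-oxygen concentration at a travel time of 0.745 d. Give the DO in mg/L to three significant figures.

k_1 L₀/(k_2−k_1) = 0.111×26.5/(1.73−0.111) = 2.942/1.619 = 1.817 mg/L.
e^(−k_1 t) = e^(−0.111×0.7450) = 0.9206; e^(−k_2 t) = e^(−1.73×0.7450) = 0.2756.
D = 1.817 × (0.9206 − 0.2756) + 0.719 × 0.2756 = 1.172 + 0.1981 = 1.370 mg/L.
DO = C_s − D = 10.9 − 1.370 = 9.530 mg/L.

DO ≈ 9.53 mg/L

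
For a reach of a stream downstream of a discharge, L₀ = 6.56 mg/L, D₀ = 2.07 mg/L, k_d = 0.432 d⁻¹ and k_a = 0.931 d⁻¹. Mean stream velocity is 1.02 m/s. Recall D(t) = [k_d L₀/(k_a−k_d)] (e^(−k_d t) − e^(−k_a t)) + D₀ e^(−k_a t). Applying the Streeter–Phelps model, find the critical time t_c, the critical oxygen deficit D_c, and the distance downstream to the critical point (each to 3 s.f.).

t_c ≈ 0.630 d; D_c ≈ 2.32 mg/L; x_c ≈ 55.5 km

t_c = [1/(k_a−k_d)] ln[(k_a/k_d)(1 − D₀(k_a−k_d)/(k_d L₀))]
= [1/(0.931−0.432)] ln[(0.931/0.432)(1 − 2.07×0.4990/(0.432×6.56))]
= (1/0.4990) ln[2.155 × 0.6355] = 2.004 × ln(1.370) = 2.004 × 0.3145 = 0.6303 d.
L(t_c) = L₀ e^(−k_d t_c) = 6.56 × 0.7616 = 4.996 mg/L, and at the critical point k_a D_c = k_d L, so D_c = (0.432/0.931) × 4.996 = 2.318 mg/L.
x_c = v t_c = 1.02 m/s × 0.6303 d × 86400 s/d = 55550 m ≈ 55.5 km.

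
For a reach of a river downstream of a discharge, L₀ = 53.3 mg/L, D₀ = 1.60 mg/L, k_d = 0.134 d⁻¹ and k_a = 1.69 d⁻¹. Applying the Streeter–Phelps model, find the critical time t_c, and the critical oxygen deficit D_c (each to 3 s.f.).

With k_a/k_d = 12.61 and 1 − D₀(k_a−k_d)/(k_d L₀) = 0.6514,
t_c = ln(12.61 × 0.6514) / (1.69 − 0.134) = ln(8.216) / 1.556 = 2.106/1.556 = 1.354 d.
L(t_c) = L₀ e^(−k_d t_c) = 53.3 × 0.8341 = 44.46 mg/L, and at the critical point k_a D_c = k_d L, so D_c = (0.134/1.69) × 44.46 = 3.525 mg/L.

t_c ≈ 1.35 d; D_c ≈ 3.53 mg/L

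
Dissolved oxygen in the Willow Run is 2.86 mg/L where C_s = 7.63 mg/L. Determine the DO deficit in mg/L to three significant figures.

D = C_s − C = 7.63 − 2.86 = 4.77 mg/L.

D ≈ 4.77 mg/L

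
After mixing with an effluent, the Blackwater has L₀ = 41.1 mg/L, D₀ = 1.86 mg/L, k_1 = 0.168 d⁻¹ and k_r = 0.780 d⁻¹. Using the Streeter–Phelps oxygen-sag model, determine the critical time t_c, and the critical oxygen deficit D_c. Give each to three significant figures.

At the critical point dD/dt = 0, so k_1 L₀ e^(−k_1 t) = k_r D. Substituting D(t) from the Streeter–Phelps equation and solving for t gives
t_c = ln[(k_r/k_1)(1 − D₀(k_r−k_1)/(k_1 L₀))] / (k_r−k_1).
Here k_r−k_1 = 0.6120 d⁻¹ and 1 − D₀(k_r−k_1)/(k_1 L₀) = 1 − 1.86×0.6120/(0.168×41.1) = 0.8351, so
t_c = ln(4.643 × 0.8351) / 0.6120 = 1.355 / 0.6120 = 2.214 d.
L(t_c) = L₀ e^(−k_1 t_c) = 41.1 × 0.6893 = 28.33 mg/L, and at the critical point k_r D_c = k_1 L, so D_c = (0.168/0.780) × 28.33 = 6.102 mg/L.

t_c ≈ 2.21 d; D_c ≈ 6.10 mg/L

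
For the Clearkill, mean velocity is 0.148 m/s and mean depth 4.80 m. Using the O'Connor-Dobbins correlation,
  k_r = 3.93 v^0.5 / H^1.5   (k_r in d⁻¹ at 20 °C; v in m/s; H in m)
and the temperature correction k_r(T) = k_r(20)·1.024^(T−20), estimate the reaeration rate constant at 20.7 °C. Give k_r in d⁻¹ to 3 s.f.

k_r(20) = 3.93 × 0.148^0.5 / 4.80^1.5 = 3.93 × 0.3847 / 10.52 = 0.1438 d⁻¹.
k_r(20.7) = 0.1438 × 1.024^(20.7−20) = 0.1438 × 1.017 = 0.1462 d⁻¹.

k_r ≈ 0.146 d⁻¹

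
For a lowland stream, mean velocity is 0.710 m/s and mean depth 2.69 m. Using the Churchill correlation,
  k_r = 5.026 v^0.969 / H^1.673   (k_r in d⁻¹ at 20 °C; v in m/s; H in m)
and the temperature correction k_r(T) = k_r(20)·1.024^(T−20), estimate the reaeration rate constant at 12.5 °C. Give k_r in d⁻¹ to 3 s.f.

k_r ≈ 0.577 d⁻¹

k_r(20) = 5.026 × 0.710^0.969 / 2.69^1.673 = 5.026 × 0.7176 / 5.236 = 0.6888 d⁻¹.
k_r(12.5) = 0.6888 × 1.024^(12.5−20) = 0.6888 × 0.8370 = 0.5766 d⁻¹.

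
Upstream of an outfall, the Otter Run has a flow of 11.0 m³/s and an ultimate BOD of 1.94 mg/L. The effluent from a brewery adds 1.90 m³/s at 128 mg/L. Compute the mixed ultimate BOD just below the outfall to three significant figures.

20.5 mg/L

Flow-weighted mixing: C = (Q_r C_r + Q_w C_w)/(Q_r + Q_w)
= (11.0×1.94 + 1.90×128)/(11.0 + 1.90) = 264.5/12.90 = 20.51 mg/L.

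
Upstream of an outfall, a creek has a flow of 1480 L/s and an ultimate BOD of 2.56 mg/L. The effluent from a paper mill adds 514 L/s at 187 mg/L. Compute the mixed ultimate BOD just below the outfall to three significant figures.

50.1 mg/L

Flow-weighted mixing: C = (Q_r C_r + Q_w C_w)/(Q_r + Q_w)
= (1480×2.56 + 514×187)/(1480 + 514) = 99910/1994 = 50.10 mg/L.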